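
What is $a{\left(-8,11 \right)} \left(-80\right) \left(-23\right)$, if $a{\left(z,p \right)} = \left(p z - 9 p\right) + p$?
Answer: $-323840$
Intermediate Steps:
$a{\left(z,p \right)} = - 8 p + p z$ ($a{\left(z,p \right)} = \left(- 9 p + p z\right) + p = - 8 p + p z$)
$a{\left(-8,11 \right)} \left(-80\right) \left(-23\right) = 11 \left(-8 - 8\right) \left(-80\right) \left(-23\right) = 11 \left(-16\right) \left(-80\right) \left(-23\right) = \left(-176\right) \left(-80\right) \left(-23\right) = 14080 \left(-23\right) = -323840$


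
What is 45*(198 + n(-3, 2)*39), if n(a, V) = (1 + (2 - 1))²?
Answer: 15930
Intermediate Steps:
n(a, V) = 4 (n(a, V) = (1 + 1)² = 2² = 4)
45*(198 + n(-3, 2)*39) = 45*(198 + 4*39) = 45*(198 + 156) = 45*354 = 15930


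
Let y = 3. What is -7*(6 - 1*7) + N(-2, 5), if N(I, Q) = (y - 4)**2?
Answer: 8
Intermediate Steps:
N(I, Q) = 1 (N(I, Q) = (3 - 4)**2 = (-1)**2 = 1)
-7*(6 - 1*7) + N(-2, 5) = -7*(6 - 1*7) + 1 = -7*(6 - 7) + 1 = -7*(-1) + 1 = 7 + 1 = 8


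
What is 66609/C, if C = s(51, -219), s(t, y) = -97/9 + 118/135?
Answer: -8992215/1337 ≈ -6725.7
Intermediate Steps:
s(t, y) = -1337/135 (s(t, y) = -97*⅑ + 118*(1/135) = -97/9 + 118/135 = -1337/135)
C = -1337/135 ≈ -9.9037
66609/C = 66609/(-1337/135) = 66609*(-135/1337) = -8992215/1337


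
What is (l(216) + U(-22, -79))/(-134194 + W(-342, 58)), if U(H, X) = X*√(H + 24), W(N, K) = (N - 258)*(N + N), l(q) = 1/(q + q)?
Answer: 1/119320992 - 79*√2/276206 ≈ -0.00040448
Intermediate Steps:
l(q) = 1/(2*q)
W(N, K) = 2*N*(-258 + N) (W(N, K) = (-258 + N)*(2*N) = 2*N*(-258 + N))
U(H, X) = X*√(24 + H)
(l(216) + U(-22, -79))/(-134194 + W(-342, 58)) = ((½)/216 - 79*√(24 - 22))/(-134194 + 2*(-342)*(-258 - 342)) = ((½)*(1/216) - 79*√2)/(-134194 + 2*(-342)*(-600)) = (1/432 - 79*√2)/(-134194 + 410400) = (1/432 - 79*√2)/276206 = (1/432 - 79*√2)*(1/276206) = 1/119320992 - 79*√2/276206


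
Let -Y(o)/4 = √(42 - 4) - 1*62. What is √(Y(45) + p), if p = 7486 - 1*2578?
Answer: 2*√(1289 - √38) ≈ 71.633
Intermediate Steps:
Y(o) = 248 - 4*√38 (Y(o) = -4*(√(42 - 4) - 1*62) = -4*(√38 - 62) = -4*(-62 + √38) = 248 - 4*√38)
p = 4908 (p = 7486 - 2578 = 4908)
√(Y(45) + p) = √((248 - 4*√38) + 4908) = √(5156 - 4*√38)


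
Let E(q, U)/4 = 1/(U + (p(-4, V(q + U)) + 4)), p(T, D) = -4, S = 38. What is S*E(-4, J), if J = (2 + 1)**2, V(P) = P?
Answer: 152/9 ≈ 16.889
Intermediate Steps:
J = 9 (J = 3**2 = 9)
E(q, U) = 4/U (E(q, U) = 4/(U + (-4 + 4)) = 4/(U + 0) = 4/U)
S*E(-4, J) = 38*(4/9) = 152/9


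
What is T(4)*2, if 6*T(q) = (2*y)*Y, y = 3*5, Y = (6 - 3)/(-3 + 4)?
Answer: 30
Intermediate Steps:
Y = 3 (Y = 3/1 = 3*1 = 3)
y = 15
T(q) = 15 (T(q) = ((2*15)*3)/6 = (30*3)/6 = (1/6)*90 = 15)
T(4)*2 = 15*2 = 30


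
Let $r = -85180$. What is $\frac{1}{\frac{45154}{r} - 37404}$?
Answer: $- \frac{42590}{1593058937} \approx -2.6735 \cdot 10^{-5}$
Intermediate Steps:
$\frac{1}{\frac{45154}{r} - 37404} = \frac{1}{\frac{45154}{-85180} - 37404} = \frac{1}{45154 \left(- \frac{1}{85180}\right) - 37404} = \frac{1}{- \frac{22577}{42590} - 37404} = \frac{1}{- \frac{1593058937}{42590}} = - \frac{42590}{1593058937}$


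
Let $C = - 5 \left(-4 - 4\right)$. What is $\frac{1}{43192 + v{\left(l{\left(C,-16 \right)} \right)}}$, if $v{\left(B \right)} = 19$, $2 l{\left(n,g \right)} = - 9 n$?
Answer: $\frac{1}{43211} \approx 2.3142 \cdot 10^{-5}$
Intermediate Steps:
$C = 40$ ($C = \left(-5\right) \left(-8\right) = 40$)
$l{\left(n,g \right)} = - \frac{9 n}{2}$ ($l{\left(n,g \right)} = \frac{\left(-9\right) n}{2} = - \frac{9 n}{2}$)
$\frac{1}{43192 + v{\left(l{\left(C,-16 \right)} \right)}} = \frac{1}{43192 + 19} = \frac{1}{43211}$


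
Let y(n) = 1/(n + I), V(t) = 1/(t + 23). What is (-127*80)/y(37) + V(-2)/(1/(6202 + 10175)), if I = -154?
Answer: 8326499/7 ≈ 1.1895e+6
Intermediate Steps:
V(t) = 1/(23 + t)
y(n) = 1/(-154 + n) (y(n) = 1/(n - 154) = 1/(-154 + n))
(-127*80)/y(37) + V(-2)/(1/(6202 + 10175)) = (-127*80)/(1/(-154 + 37)) + 1/((23 - 2)*(1/(6202 + 10175))) = -10160/(1/(-117)) + 1/(21*(1/16377)) = -10160/(-1/117) + 1/(21*(1/16377)) = -10160*(-117) + (1/21)*16377 = 1188720 + 5459/7 = 8326499/7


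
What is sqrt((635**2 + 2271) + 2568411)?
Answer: sqrt(2973907) ≈ 1724.5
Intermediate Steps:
sqrt((635**2 + 2271) + 2568411) = sqrt((403225 + 2271) + 2568411) = sqrt(405496 + 2568411) = sqrt(2973907)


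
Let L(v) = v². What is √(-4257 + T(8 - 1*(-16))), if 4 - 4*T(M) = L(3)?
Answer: I*√17033/2 ≈ 65.255*I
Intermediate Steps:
T(M) = -5/4 (T(M) = 1 - ¼*3² = 1 - ¼*9 = 1 - 9/4 = -5/4)
√(-4257 + T(8 - 1*(-16))) = √(-4257 - 5/4) = √(-17033/4) = I*√17033/2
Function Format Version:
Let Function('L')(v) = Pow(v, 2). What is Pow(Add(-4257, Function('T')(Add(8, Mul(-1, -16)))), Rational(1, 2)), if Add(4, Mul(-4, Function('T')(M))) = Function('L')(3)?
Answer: Mul(Rational(1, 2), I, Pow(17033, Rational(1, 2))) ≈ Mul(65.255, I)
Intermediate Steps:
Function('T')(M) = Rational(-5, 4) (Function('T')(M) = Add(1, Mul(Rational(-1, 4), Pow(3, 2))) = Add(1, Mul(Rational(-1, 4), 9)) = Add(1, Rational(-9, 4)) = Rational(-5, 4))
Pow(Add(-4257, Function('T')(Add(8, Mul(-1, -16)))), Rational(1, 2)) = Pow(Add(-4257, Rational(-5, 4)), Rational(1, 2)) = Pow(Rational(-17033, 4), Rational(1, 2)) = Mul(Rational(1, 2), I, Pow(17033, Rational(1, 2)))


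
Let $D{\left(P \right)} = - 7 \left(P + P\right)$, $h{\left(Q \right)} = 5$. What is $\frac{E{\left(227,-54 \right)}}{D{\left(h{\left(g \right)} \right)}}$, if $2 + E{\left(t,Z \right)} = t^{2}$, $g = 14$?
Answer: $- \frac{7361}{10} \approx -736.1$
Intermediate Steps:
$E{\left(t,Z \right)} = -2 + t^{2}$
$D{\left(P \right)} = - 14 P$ ($D{\left(P \right)} = - 7 \cdot 2 P = - 14 P$)
$\frac{E{\left(227,-54 \right)}}{D{\left(h{\left(g \right)} \right)}} = \frac{-2 + 227^{2}}{\left(-14\right) 5} = \frac{-2 + 51529}{-70} = 51527 \left(- \frac{1}{70}\right) = - \frac{7361}{10}$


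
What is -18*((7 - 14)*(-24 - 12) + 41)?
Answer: -5274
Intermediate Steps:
-18*((7 - 14)*(-24 - 12) + 41) = -18*(-7*(-36) + 41) = -18*(252 + 41) = -18*293 = -5274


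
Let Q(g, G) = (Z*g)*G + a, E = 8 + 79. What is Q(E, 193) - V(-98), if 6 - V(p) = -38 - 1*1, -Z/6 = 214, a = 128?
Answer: -21559561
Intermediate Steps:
Z = -1284 (Z = -6*214 = -1284)
V(p) = 45 (V(p) = 6 - (-38 - 1*1) = 6 - (-38 - 1) = 6 - 1*(-39) = 6 + 39 = 45)
E = 87
Q(g, G) = 128 - 1284*G*g (Q(g, G) = (-1284*g)*G + 128 = -1284*G*g + 128 = 128 - 1284*G*g)
Q(E, 193) - V(-98) = (128 - 1284*193*87) - 1*45 = (128 - 21559644) - 45 = -21559516 - 45 = -21559561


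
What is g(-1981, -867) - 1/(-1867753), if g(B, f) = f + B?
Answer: -5319360543/1867753 ≈ -2848.0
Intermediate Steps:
g(B, f) = B + f
g(-1981, -867) - 1/(-1867753) = (-1981 - 867) - 1/(-1867753) = -2848 - 1*(-1/1867753) = -2848 + 1/1867753 = -5319360543/1867753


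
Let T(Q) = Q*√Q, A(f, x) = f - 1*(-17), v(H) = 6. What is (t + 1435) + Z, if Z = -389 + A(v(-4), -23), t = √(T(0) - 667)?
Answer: 1069 + I*√667 ≈ 1069.0 + 25.826*I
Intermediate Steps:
A(f, x) = 17 + f (A(f, x) = f + 17 = 17 + f)
T(Q) = Q^(3/2)
t = I*√667 (t = √(0^(3/2) - 667) = √(0 - 667) = √(-667) = I*√667 ≈ 25.826*I)
Z = -366 (Z = -389 + (17 + 6) = -389 + 23 = -366)
(t + 1435) + Z = (I*√667 + 1435) - 366 = (1435 + I*√667) - 366 = 1069 + I*√667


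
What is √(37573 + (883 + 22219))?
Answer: 5*√2427 ≈ 246.32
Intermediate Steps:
√(37573 + (883 + 22219)) = √(37573 + 23102) = √60675 = 5*√2427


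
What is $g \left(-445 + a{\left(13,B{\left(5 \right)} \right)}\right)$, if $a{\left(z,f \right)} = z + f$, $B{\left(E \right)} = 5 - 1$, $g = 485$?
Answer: $-207580$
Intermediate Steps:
$B{\left(E \right)} = 4$ ($B{\left(E \right)} = 5 - 1 = 4$)
$a{\left(z,f \right)} = f + z$
$g \left(-445 + a{\left(13,B{\left(5 \right)} \right)}\right) = 485 \left(-445 + \left(4 + 13\right)\right) = 485 \left(-445 + 17\right) = 485 \left(-428\right) = -207580$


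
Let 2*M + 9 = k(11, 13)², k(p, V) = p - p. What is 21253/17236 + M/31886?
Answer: 169398899/137396774 ≈ 1.2329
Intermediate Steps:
k(p, V) = 0
M = -9/2 (M = -9/2 + (½)*0² = -9/2 + (½)*0 = -9/2 + 0 = -9/2 ≈ -4.5000)
21253/17236 + M/31886 = 21253/17236 - 9/2/31886 = 21253*(1/17236) - 9/2*1/31886 = 21253/17236 - 9/63772 = 169398899/137396774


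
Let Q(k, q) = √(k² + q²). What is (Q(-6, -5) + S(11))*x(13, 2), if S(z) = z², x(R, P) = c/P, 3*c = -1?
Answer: -121/6 - √61/6 ≈ -21.468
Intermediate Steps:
c = -⅓ (c = (⅓)*(-1) = -⅓ ≈ -0.33333)
x(R, P) = -1/(3*P)
(Q(-6, -5) + S(11))*x(13, 2) = (√((-6)² + (-5)²) + 11²)*(-⅓/2) = (√(36 + 25) + 121)*(-⅓*½) = (√61 + 121)*(-⅙) = (121 + √61)*(-⅙) = -121/6 - √61/6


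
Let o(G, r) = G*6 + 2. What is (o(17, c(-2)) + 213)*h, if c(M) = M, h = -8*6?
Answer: -15216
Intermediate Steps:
h = -48
o(G, r) = 2 + 6*G (o(G, r) = 6*G + 2 = 2 + 6*G)
(o(17, c(-2)) + 213)*h = ((2 + 6*17) + 213)*(-48) = ((2 + 102) + 213)*(-48) = (104 + 213)*(-48) = 317*(-48) = -15216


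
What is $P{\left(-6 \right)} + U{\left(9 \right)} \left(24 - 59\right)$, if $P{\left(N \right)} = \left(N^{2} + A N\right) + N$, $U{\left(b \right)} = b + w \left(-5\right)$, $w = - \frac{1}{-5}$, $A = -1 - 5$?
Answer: $-214$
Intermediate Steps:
$A = -6$ ($A = -1 - 5 = -6$)
$w = \frac{1}{5}$ ($w = \left(-1\right) \left(- \frac{1}{5}\right) = \frac{1}{5} \approx 0.2$)
$U{\left(b \right)} = -1 + b$ ($U{\left(b \right)} = b + \frac{1}{5} \left(-5\right) = b - 1 = -1 + b$)
$P{\left(N \right)} = N^{2} - 5 N$ ($P{\left(N \right)} = \left(N^{2} - 6 N\right) + N = N^{2} - 5 N$)
$P{\left(-6 \right)} + U{\left(9 \right)} \left(24 - 59\right) = - 6 \left(-5 - 6\right) + \left(-1 + 9\right) \left(24 - 59\right) = \left(-6\right) \left(-11\right) + 8 \left(-35\right) = 66 - 280 = -214$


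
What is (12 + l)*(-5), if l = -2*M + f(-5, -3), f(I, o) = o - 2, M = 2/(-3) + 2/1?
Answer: -65/3 ≈ -21.667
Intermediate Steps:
M = 4/3 (M = 2*(-1/3) + 2*1 = -2/3 + 2 = 4/3 ≈ 1.3333)
f(I, o) = -2 + o
l = -23/3 (l = -2*4/3 + (-2 - 3) = -8/3 - 5 = -23/3 ≈ -7.6667)
(12 + l)*(-5) = (12 - 23/3)*(-5) = (13/3)*(-5) = -65/3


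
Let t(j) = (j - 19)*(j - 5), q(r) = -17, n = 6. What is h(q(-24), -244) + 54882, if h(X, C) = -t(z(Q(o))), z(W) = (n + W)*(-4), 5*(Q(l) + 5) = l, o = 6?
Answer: 1362459/25 ≈ 54498.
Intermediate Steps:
Q(l) = -5 + l/5
z(W) = -24 - 4*W (z(W) = (6 + W)*(-4) = -24 - 4*W)
t(j) = (-19 + j)*(-5 + j)
h(X, C) = -9591/25 (h(X, C) = -(95 + (-24 - 4*(-5 + (⅕)*6))² - 24*(-24 - 4*(-5 + (⅕)*6))) = -(95 + (-24 - 4*(-5 + 6/5))² - 24*(-24 - 4*(-5 + 6/5))) = -(95 + (-24 - 4*(-19/5))² - 24*(-24 - 4*(-19/5))) = -(95 + (-24 + 76/5)² - 24*(-24 + 76/5)) = -(95 + (-44/5)² - 24*(-44/5)) = -(95 + 1936/25 + 1056/5) = -1*9591/25 = -9591/25)
h(q(-24), -244) + 54882 = -9591/25 + 54882 = 1362459/25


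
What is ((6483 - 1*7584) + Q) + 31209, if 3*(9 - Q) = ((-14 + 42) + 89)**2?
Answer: 25554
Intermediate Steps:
Q = -4554 (Q = 9 - ((-14 + 42) + 89)**2/3 = 9 - (28 + 89)**2/3 = 9 - 1/3*117**2 = 9 - 1/3*13689 = 9 - 4563 = -4554)
((6483 - 1*7584) + Q) + 31209 = ((6483 - 1*7584) - 4554) + 31209 = ((6483 - 7584) - 4554) + 31209 = (-1101 - 4554) + 31209 = -5655 + 31209 = 25554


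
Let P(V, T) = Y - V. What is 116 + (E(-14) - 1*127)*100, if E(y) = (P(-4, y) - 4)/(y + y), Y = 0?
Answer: -12584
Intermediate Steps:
P(V, T) = -V (P(V, T) = 0 - V = -V)
E(y) = 0 (E(y) = (-1*(-4) - 4)/(y + y) = (4 - 4)/((2*y)) = 0*(1/(2*y)) = 0)
116 + (E(-14) - 1*127)*100 = 116 + (0 - 1*127)*100 = 116 + (0 - 127)*100 = 116 - 127*100 = 116 - 12700 = -12584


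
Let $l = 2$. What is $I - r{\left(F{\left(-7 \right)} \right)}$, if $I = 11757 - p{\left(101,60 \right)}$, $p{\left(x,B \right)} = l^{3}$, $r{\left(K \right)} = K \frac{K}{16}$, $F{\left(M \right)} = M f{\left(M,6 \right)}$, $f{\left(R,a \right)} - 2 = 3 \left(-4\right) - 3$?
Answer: $\frac{179703}{16} \approx 11231.0$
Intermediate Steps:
$f{\left(R,a \right)} = -13$ ($f{\left(R,a \right)} = 2 + \left(3 \left(-4\right) - 3\right) = 2 - 15 = -13$)
$F{\left(M \right)} = - 13 M$ ($F{\left(M \right)} = M \left(-13\right) = - 13 M$)
$r{\left(K \right)} = \frac{K^{2}}{16}$ ($r{\left(K \right)} = K K \frac{1}{16} = K \frac{K}{16} = \frac{K^{2}}{16}$)
$p{\left(x,B \right)} = 8$ ($p{\left(x,B \right)} = 2^{3} = 8$)
$I = 11749$ ($I = 11757 - 8 = 11749$)
$I - r{\left(F{\left(-7 \right)} \right)} = 11749 - \frac{\left(\left(-13\right) \left(-7\right)\right)^{2}}{16} = 11749 - \frac{91^{2}}{16} = 11749 - \frac{1}{16} \cdot 8281 = 11749 - \frac{8281}{16} = \frac{179703}{16}$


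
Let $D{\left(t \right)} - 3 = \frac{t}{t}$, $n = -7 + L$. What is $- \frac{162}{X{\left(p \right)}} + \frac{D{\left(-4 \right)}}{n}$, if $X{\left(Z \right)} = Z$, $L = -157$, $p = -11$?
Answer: $\frac{6631}{451} \approx 14.703$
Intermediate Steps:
$n = -164$ ($n = -7 - 157 = -164$)
$D{\left(t \right)} = 4$ ($D{\left(t \right)} = 3 + \frac{t}{t} = 3 + 1 = 4$)
$- \frac{162}{X{\left(p \right)}} + \frac{D{\left(-4 \right)}}{n} = - \frac{162}{-11} + \frac{4}{-164} = \left(-162\right) \left(- \frac{1}{11}\right) + 4 \left(- \frac{1}{164}\right) = \frac{162}{11} - \frac{1}{41} = \frac{6631}{451}$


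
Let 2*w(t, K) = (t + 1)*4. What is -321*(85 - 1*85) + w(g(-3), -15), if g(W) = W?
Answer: -4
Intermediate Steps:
w(t, K) = 2 + 2*t (w(t, K) = ((t + 1)*4)/2 = ((1 + t)*4)/2 = (4 + 4*t)/2 = 2 + 2*t)
-321*(85 - 1*85) + w(g(-3), -15) = -321*(85 - 1*85) + (2 + 2*(-3)) = -321*(85 - 85) + (2 - 6) = -321*0 - 4 = 0 - 4 = -4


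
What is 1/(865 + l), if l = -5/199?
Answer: 199/172130 ≈ 0.0011561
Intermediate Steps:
l = -5/199 (l = -5*1/199 = -5/199 ≈ -0.025126)
1/(865 + l) = 1/(865 - 5/199) = 1/(172130/199) = 199/172130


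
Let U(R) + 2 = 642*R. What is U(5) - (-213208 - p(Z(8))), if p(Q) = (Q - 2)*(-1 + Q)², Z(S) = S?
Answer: 216710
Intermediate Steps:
p(Q) = (-1 + Q)²*(-2 + Q) (p(Q) = (-2 + Q)*(-1 + Q)² = (-1 + Q)²*(-2 + Q))
U(R) = -2 + 642*R
U(5) - (-213208 - p(Z(8))) = (-2 + 642*5) - (-213208 - (-1 + 8)²*(-2 + 8)) = (-2 + 3210) - (-213208 - 7²*6) = 3208 - (-213208 - 49*6) = 3208 - (-213208 - 1*294) = 3208 - (-213208 - 294) = 3208 - 1*(-213502) = 3208 + 213502 = 216710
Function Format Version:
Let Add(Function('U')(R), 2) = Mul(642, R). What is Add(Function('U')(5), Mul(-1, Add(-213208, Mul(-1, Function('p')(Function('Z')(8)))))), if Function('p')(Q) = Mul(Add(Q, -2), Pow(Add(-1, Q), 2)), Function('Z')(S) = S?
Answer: 216710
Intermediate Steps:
Function('p')(Q) = Mul(Pow(Add(-1, Q), 2), Add(-2, Q)) (Function('p')(Q) = Mul(Add(-2, Q), Pow(Add(-1, Q), 2)) = Mul(Pow(Add(-1, Q), 2), Add(-2, Q)))
Function('U')(R) = Add(-2, Mul(642, R))
Add(Function('U')(5), Mul(-1, Add(-213208, Mul(-1, Function('p')(Function('Z')(8)))))) = Add(Add(-2, Mul(642, 5)), Mul(-1, Add(-213208, Mul(-1, Mul(Pow(Add(-1, 8), 2), Add(-2, 8)))))) = Add(Add(-2, 3210), Mul(-1, Add(-213208, Mul(-1, Mul(Pow(7, 2), 6))))) = Add(3208, Mul(-1, Add(-213208, Mul(-1, Mul(49, 6))))) = Add(3208, Mul(-1, Add(-213208, Mul(-1, 294)))) = Add(3208, Mul(-1, Add(-213208, -294))) = Add(3208, Mul(-1, -213502)) = Add(3208, 213502) = 216710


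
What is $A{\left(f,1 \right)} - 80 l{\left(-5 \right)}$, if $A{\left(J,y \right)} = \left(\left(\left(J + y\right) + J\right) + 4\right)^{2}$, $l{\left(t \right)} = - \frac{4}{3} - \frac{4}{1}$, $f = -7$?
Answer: $\frac{1523}{3} \approx 507.67$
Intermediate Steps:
$l{\left(t \right)} = - \frac{16}{3}$ ($l{\left(t \right)} = \left(-4\right) \frac{1}{3} - 4 = - \frac{4}{3} - 4 = - \frac{16}{3}$)
$A{\left(J,y \right)} = \left(4 + y + 2 J\right)^{2}$ ($A{\left(J,y \right)} = \left(\left(y + 2 J\right) + 4\right)^{2} = \left(4 + y + 2 J\right)^{2}$)
$A{\left(f,1 \right)} - 80 l{\left(-5 \right)} = \left(4 + 1 + 2 \left(-7\right)\right)^{2} - - \frac{1280}{3} = \left(4 + 1 - 14\right)^{2} + \frac{1280}{3} = \left(-9\right)^{2} + \frac{1280}{3} = 81 + \frac{1280}{3} = \frac{1523}{3}$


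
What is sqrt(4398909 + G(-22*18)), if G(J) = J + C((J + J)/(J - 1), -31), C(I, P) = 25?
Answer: sqrt(4398538) ≈ 2097.3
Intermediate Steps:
G(J) = 25 + J (G(J) = J + 25 = 25 + J)
sqrt(4398909 + G(-22*18)) = sqrt(4398909 + (25 - 22*18)) = sqrt(4398909 + (25 - 396)) = sqrt(4398909 - 371) = sqrt(4398538)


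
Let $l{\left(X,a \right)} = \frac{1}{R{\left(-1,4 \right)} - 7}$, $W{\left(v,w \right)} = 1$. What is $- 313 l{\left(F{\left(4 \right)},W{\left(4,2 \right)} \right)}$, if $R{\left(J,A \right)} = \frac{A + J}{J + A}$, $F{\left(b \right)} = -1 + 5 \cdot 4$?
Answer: $\frac{313}{6} \approx 52.167$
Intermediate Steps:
$F{\left(b \right)} = 19$ ($F{\left(b \right)} = -1 + 20 = 19$)
$R{\left(J,A \right)} = 1$ ($R{\left(J,A \right)} = \frac{A + J}{A + J} = 1$)
$l{\left(X,a \right)} = - \frac{1}{6}$ ($l{\left(X,a \right)} = \frac{1}{1 - 7} = \frac{1}{-6} = - \frac{1}{6}$)
$- 313 l{\left(F{\left(4 \right)},W{\left(4,2 \right)} \right)} = \left(-313\right) \left(- \frac{1}{6}\right) = \frac{313}{6}$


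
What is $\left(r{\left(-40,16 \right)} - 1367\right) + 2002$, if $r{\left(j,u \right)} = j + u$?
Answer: $611$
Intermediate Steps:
$\left(r{\left(-40,16 \right)} - 1367\right) + 2002 = \left(\left(-40 + 16\right) - 1367\right) + 2002 = \left(-24 - 1367\right) + 2002 = -1391 + 2002 = 611$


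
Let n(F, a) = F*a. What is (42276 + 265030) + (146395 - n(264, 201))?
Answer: 400637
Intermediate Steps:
(42276 + 265030) + (146395 - n(264, 201)) = (42276 + 265030) + (146395 - 264*201) = 307306 + (146395 - 1*53064) = 307306 + (146395 - 53064) = 307306 + 93331 = 400637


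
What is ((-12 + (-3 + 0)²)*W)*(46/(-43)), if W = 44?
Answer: 6072/43 ≈ 141.21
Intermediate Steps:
((-12 + (-3 + 0)²)*W)*(46/(-43)) = ((-12 + (-3 + 0)²)*44)*(46/(-43)) = ((-12 + (-3)²)*44)*(46*(-1/43)) = ((-12 + 9)*44)*(-46/43) = -3*44*(-46/43) = -132*(-46/43) = 6072/43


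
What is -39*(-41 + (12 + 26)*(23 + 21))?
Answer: -63609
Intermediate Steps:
-39*(-41 + (12 + 26)*(23 + 21)) = -39*(-41 + 38*44) = -39*(-41 + 1672) = -39*1631 = -63609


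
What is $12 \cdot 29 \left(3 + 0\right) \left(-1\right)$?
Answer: $-1044$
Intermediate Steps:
$12 \cdot 29 \left(3 + 0\right) \left(-1\right) = 348 \cdot 3 \left(-1\right) = 348 \left(-3\right) = -1044$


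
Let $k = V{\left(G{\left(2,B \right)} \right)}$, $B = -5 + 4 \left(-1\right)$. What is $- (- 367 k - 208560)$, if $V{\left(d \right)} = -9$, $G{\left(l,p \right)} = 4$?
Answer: $205257$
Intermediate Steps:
$B = -9$ ($B = -5 - 4 = -9$)
$k = -9$
$- (- 367 k - 208560) = - (\left(-367\right) \left(-9\right) - 208560) = - (3303 - 208560) = \left(-1\right) \left(-205257\right) = 205257$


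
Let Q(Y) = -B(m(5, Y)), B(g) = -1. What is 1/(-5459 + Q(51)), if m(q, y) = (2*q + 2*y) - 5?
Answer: -1/5458 ≈ -0.00018322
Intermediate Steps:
m(q, y) = -5 + 2*q + 2*y
Q(Y) = 1 (Q(Y) = -1*(-1) = 1)
1/(-5459 + Q(51)) = 1/(-5459 + 1) = 1/(-5458) = -1/5458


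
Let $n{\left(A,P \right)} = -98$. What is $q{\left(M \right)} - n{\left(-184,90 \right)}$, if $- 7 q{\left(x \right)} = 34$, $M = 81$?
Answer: $\frac{652}{7} \approx 93.143$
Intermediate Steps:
$q{\left(x \right)} = - \frac{34}{7}$ ($q{\left(x \right)} = \left(- \frac{1}{7}\right) 34 = - \frac{34}{7}$)
$q{\left(M \right)} - n{\left(-184,90 \right)} = - \frac{34}{7} - -98 = - \frac{34}{7} + 98 = \frac{652}{7}$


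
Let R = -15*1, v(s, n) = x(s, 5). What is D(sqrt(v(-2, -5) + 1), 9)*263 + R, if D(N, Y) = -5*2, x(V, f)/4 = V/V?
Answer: -2645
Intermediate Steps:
x(V, f) = 4 (x(V, f) = 4*(V/V) = 4*1 = 4)
v(s, n) = 4
R = -15
D(N, Y) = -10
D(sqrt(v(-2, -5) + 1), 9)*263 + R = -10*263 - 15 = -2630 - 15 = -2645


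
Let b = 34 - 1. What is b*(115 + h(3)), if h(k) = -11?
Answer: 3432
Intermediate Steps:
b = 33
b*(115 + h(3)) = 33*(115 - 11) = 33*104 = 3432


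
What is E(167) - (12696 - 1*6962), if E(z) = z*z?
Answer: 22155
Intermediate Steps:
E(z) = z²
E(167) - (12696 - 1*6962) = 167² - (12696 - 1*6962) = 27889 - (12696 - 6962) = 27889 - 1*5734 = 27889 - 5734 = 22155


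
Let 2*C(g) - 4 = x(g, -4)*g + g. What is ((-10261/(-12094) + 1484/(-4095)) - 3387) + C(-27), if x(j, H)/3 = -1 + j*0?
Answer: -23754377663/7074990 ≈ -3357.5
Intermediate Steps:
x(j, H) = -3 (x(j, H) = 3*(-1 + j*0) = 3*(-1 + 0) = 3*(-1) = -3)
C(g) = 2 - g (C(g) = 2 + (-3*g + g)/2 = 2 + (-2*g)/2 = 2 - g)
((-10261/(-12094) + 1484/(-4095)) - 3387) + C(-27) = ((-10261/(-12094) + 1484/(-4095)) - 3387) + (2 - 1*(-27)) = ((-10261*(-1/12094) + 1484*(-1/4095)) - 3387) + (2 + 27) = ((10261/12094 - 212/585) - 3387) + 29 = (3438757/7074990 - 3387) + 29 = -23959552373/7074990 + 29 = -23754377663/7074990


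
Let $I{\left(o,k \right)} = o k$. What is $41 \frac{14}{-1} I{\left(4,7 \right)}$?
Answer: $-16072$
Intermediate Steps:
$I{\left(o,k \right)} = k o$
$41 \frac{14}{-1} I{\left(4,7 \right)} = 41 \frac{14}{-1} \cdot 7 \cdot 4 = 41 \cdot 14 \left(-1\right) 28 = 41 \left(-14\right) 28 = \left(-574\right) 28 = -16072$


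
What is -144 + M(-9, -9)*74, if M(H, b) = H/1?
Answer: -810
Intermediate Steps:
M(H, b) = H (M(H, b) = H*1 = H)
-144 + M(-9, -9)*74 = -144 - 9*74 = -144 - 666 = -810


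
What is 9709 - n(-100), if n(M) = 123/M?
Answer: 971023/100 ≈ 9710.2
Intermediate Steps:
9709 - n(-100) = 9709 - 123/(-100) = 9709 - 123*(-1)/100 = 9709 - 1*(-123/100) = 9709 + 123/100 = 971023/100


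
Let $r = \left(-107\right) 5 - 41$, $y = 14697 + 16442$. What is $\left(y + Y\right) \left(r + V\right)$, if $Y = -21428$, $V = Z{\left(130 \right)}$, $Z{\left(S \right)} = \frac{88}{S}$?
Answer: $- \frac{27934812}{5} \approx -5.587 \cdot 10^{6}$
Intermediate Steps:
$V = \frac{44}{65}$ ($V = \frac{88}{130} = 88 \cdot \frac{1}{130} = \frac{44}{65} \approx 0.67692$)
$y = 31139$
$r = -576$ ($r = -535 - 41 = -576$)
$\left(y + Y\right) \left(r + V\right) = \left(31139 - 21428\right) \left(-576 + \frac{44}{65}\right) = 9711 \left(- \frac{37396}{65}\right) = - \frac{27934812}{5}$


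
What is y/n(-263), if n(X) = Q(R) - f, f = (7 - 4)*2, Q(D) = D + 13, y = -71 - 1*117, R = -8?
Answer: 188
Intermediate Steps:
y = -188 (y = -71 - 117 = -188)
Q(D) = 13 + D
f = 6 (f = 3*2 = 6)
n(X) = -1 (n(X) = (13 - 8) - 1*6 = 5 - 6 = -1)
y/n(-263) = -188/(-1) = -188*(-1) = 188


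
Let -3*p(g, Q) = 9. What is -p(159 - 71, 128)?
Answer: 3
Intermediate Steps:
p(g, Q) = -3 (p(g, Q) = -1/3*9 = -3)
-p(159 - 71, 128) = -1*(-3) = 3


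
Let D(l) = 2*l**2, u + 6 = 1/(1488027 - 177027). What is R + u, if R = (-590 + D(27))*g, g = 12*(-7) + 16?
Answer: -77388329999/1311000 ≈ -59030.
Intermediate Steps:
g = -68 (g = -84 + 16 = -68)
u = -7865999/1311000 (u = -6 + 1/(1488027 - 177027) = -6 + 1/1311000 = -7865999/1311000 ≈ -6.0000)
R = -59024 (R = (-590 + 2*27**2)*(-68) = (-590 + 2*729)*(-68) = (-590 + 1458)*(-68) = 868*(-68) = -59024)
R + u = -59024 - 7865999/1311000 = -77388329999/1311000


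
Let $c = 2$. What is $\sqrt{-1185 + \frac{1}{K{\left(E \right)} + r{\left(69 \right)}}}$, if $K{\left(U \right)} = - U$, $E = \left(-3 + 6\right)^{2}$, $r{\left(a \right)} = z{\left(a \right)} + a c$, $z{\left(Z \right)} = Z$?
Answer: $\frac{i \sqrt{5161838}}{66} \approx 34.424 i$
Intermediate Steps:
$r{\left(a \right)} = 3 a$ ($r{\left(a \right)} = a + a 2 = a + 2 a = 3 a$)
$E = 9$ ($E = 3^{2} = 9$)
$\sqrt{-1185 + \frac{1}{K{\left(E \right)} + r{\left(69 \right)}}} = \sqrt{-1185 + \frac{1}{\left(-1\right) 9 + 3 \cdot 69}} = \sqrt{-1185 + \frac{1}{-9 + 207}} = \sqrt{-1185 + \frac{1}{198}} = \sqrt{- \frac{234629}{198}} = \frac{i \sqrt{5161838}}{66}$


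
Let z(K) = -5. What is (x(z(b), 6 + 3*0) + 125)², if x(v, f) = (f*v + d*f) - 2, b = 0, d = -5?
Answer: 3969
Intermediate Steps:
x(v, f) = -2 - 5*f + f*v (x(v, f) = (f*v - 5*f) - 2 = (-5*f + f*v) - 2 = -2 - 5*f + f*v)
(x(z(b), 6 + 3*0) + 125)² = ((-2 - 5*(6 + 3*0) + (6 + 3*0)*(-5)) + 125)² = ((-2 - 5*(6 + 0) + (6 + 0)*(-5)) + 125)² = ((-2 - 5*6 + 6*(-5)) + 125)² = ((-2 - 30 - 30) + 125)² = (-62 + 125)² = 63² = 3969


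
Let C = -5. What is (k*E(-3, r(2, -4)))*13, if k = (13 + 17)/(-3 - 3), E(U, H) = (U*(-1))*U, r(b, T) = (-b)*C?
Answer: 585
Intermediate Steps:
r(b, T) = 5*b (r(b, T) = -b*(-5) = 5*b)
E(U, H) = -U**2 (E(U, H) = (-U)*U = -U**2)
k = -5 (k = 30/(-6) = 30*(-1/6) = -5)
(k*E(-3, r(2, -4)))*13 = -(-5)*(-3)**2*13 = -(-5)*9*13 = -5*(-9)*13 = 45*13 = 585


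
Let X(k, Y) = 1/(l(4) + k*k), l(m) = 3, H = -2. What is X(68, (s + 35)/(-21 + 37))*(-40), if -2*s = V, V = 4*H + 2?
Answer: -40/4627 ≈ -0.0086449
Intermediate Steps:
V = -6 (V = 4*(-2) + 2 = -8 + 2 = -6)
s = 3 (s = -½*(-6) = 3)
X(k, Y) = 1/(3 + k²) (X(k, Y) = 1/(3 + k*k) = 1/(3 + k²))
X(68, (s + 35)/(-21 + 37))*(-40) = -40/(3 + 68²) = -40/(3 + 4624) = -40/4627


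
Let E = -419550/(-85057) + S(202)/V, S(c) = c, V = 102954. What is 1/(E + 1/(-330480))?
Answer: 482333267460240/2380089734854057 ≈ 0.20265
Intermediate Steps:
E = 21605766107/4378479189 (E = -419550/(-85057) + 202/102954 = -419550*(-1/85057) + 202*(1/102954) = 419550/85057 + 101/51477 = 21605766107/4378479189 ≈ 4.9345)
1/(E + 1/(-330480)) = 1/(21605766107/4378479189 + 1/(-330480)) = 1/(21605766107/4378479189 - 1/330480) = 1/(2380089734854057/482333267460240) = 482333267460240/2380089734854057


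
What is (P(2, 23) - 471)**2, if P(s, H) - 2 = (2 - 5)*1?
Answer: 222784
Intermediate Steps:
P(s, H) = -1 (P(s, H) = 2 + (2 - 5)*1 = 2 - 3*1 = 2 - 3 = -1)
(P(2, 23) - 471)**2 = (-1 - 471)**2 = (-472)**2 = 222784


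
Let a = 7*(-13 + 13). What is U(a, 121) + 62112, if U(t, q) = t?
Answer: 62112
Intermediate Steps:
a = 0 (a = 7*0 = 0)
U(a, 121) + 62112 = 0 + 62112 = 62112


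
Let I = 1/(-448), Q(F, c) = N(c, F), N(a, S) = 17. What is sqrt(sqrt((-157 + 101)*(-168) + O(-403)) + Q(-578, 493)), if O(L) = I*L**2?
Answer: sqrt(13328 + 70*sqrt(1134665))/28 ≈ 10.588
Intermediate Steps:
Q(F, c) = 17
I = -1/448 ≈ -0.0022321
O(L) = -L**2/448
sqrt(sqrt((-157 + 101)*(-168) + O(-403)) + Q(-578, 493)) = sqrt(sqrt((-157 + 101)*(-168) - 1/448*(-403)**2) + 17) = sqrt(sqrt(-56*(-168) - 1/448*162409) + 17) = sqrt(sqrt(9408 - 162409/448) + 17) = sqrt(sqrt(4052375/448) + 17) = sqrt(5*sqrt(1134665)/56 + 17) = sqrt(17 + 5*sqrt(1134665)/56)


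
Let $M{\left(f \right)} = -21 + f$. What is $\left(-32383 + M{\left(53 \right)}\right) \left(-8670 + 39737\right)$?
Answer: $-1005048517$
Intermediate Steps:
$\left(-32383 + M{\left(53 \right)}\right) \left(-8670 + 39737\right) = \left(-32383 + \left(-21 + 53\right)\right) \left(-8670 + 39737\right) = \left(-32383 + 32\right) 31067 = \left(-32351\right) 31067 = -1005048517$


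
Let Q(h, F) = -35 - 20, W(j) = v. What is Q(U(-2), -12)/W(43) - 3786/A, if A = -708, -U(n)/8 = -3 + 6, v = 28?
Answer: 5589/1652 ≈ 3.3832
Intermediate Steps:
W(j) = 28
U(n) = -24 (U(n) = -8*(-3 + 6) = -8*3 = -24)
Q(h, F) = -55
Q(U(-2), -12)/W(43) - 3786/A = -55/28 - 3786/(-708) = -55*1/28 - 3786*(-1/708) = -55/28 + 631/118 = 5589/1652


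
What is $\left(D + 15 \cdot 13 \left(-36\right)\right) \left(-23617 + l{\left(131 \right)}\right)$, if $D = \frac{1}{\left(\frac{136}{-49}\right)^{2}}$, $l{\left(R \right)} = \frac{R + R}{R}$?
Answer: $\frac{3066160241185}{18496} \approx 1.6577 \cdot 10^{8}$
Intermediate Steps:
$l{\left(R \right)} = 2$ ($l{\left(R \right)} = \frac{2 R}{R} = 2$)
$D = \frac{2401}{18496}$ ($D = \frac{1}{\left(136 \left(- \frac{1}{49}\right)\right)^{2}} = \frac{1}{\left(- \frac{136}{49}\right)^{2}} = \frac{1}{\frac{18496}{2401}} = \frac{2401}{18496} \approx 0.12981$)
$\left(D + 15 \cdot 13 \left(-36\right)\right) \left(-23617 + l{\left(131 \right)}\right) = \left(\frac{2401}{18496} + 15 \cdot 13 \left(-36\right)\right) \left(-23617 + 2\right) = \left(\frac{2401}{18496} + 195 \left(-36\right)\right) \left(-23615\right) = \left(\frac{2401}{18496} - 7020\right) \left(-23615\right) = \left(- \frac{129839519}{18496}\right) \left(-23615\right) = \frac{3066160241185}{18496}$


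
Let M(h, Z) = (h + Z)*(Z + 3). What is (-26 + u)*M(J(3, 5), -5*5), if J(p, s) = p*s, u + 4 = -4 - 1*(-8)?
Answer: -5720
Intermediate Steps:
u = 0 (u = -4 + (-4 - 1*(-8)) = -4 + (-4 + 8) = -4 + 4 = 0)
M(h, Z) = (3 + Z)*(Z + h) (M(h, Z) = (Z + h)*(3 + Z) = (3 + Z)*(Z + h))
(-26 + u)*M(J(3, 5), -5*5) = (-26 + 0)*((-5*5)² + 3*(-5*5) + 3*(3*5) + (-5*5)*(3*5)) = -26*((-25)² + 3*(-25) + 3*15 - 25*15) = -26*(625 - 75 + 45 - 375) = -26*220 = -5720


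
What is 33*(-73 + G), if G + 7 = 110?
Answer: 990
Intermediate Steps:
G = 103 (G = -7 + 110 = 103)
33*(-73 + G) = 33*(-73 + 103) = 33*30 = 990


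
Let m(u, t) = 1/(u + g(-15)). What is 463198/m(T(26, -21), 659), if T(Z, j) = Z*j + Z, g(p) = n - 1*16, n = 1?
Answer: -247810930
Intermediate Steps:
g(p) = -15 (g(p) = 1 - 1*16 = 1 - 16 = -15)
T(Z, j) = Z + Z*j
m(u, t) = 1/(-15 + u) (m(u, t) = 1/(u - 15) = 1/(-15 + u))
463198/m(T(26, -21), 659) = 463198/(1/(-15 + 26*(1 - 21))) = 463198/(1/(-15 + 26*(-20))) = 463198/(1/(-15 - 520)) = 463198/(1/(-535)) = 463198/(-1/535) = 463198*(-535) = -247810930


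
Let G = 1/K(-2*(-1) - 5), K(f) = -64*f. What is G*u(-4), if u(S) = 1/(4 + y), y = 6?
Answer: 1/1920 ≈ 0.00052083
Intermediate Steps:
u(S) = ⅒ (u(S) = 1/(4 + 6) = 1/10 = ⅒)
G = 1/192 (G = 1/(-64*(-2*(-1) - 5)) = 1/(-64*(2 - 5)) = 1/(-64*(-3)) = 1/192 ≈ 0.0052083)
G*u(-4) = (1/192)*(⅒) = 1/1920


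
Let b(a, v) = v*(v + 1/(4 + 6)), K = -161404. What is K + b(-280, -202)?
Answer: -603101/5 ≈ -1.2062e+5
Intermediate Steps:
b(a, v) = v*(⅒ + v) (b(a, v) = v*(v + 1/10) = v*(v + ⅒) = v*(⅒ + v))
K + b(-280, -202) = -161404 - 202*(⅒ - 202) = -161404 - 202*(-2019/10) = -161404 + 203919/5 = -603101/5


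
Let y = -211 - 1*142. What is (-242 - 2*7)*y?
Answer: 90368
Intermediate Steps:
y = -353 (y = -211 - 142 = -353)
(-242 - 2*7)*y = (-242 - 2*7)*(-353) = (-242 - 14)*(-353) = -256*(-353) = 90368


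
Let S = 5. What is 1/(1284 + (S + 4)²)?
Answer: 1/1365 ≈ 0.00073260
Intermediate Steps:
1/(1284 + (S + 4)²) = 1/(1284 + (5 + 4)²) = 1/(1284 + 9²) = 1/(1284 + 81) = 1/1365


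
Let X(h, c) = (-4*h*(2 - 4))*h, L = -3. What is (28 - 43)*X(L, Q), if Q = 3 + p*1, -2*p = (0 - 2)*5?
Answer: -1080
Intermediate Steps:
p = 5 (p = -(0 - 2)*5/2 = -(-1)*5 = -½*(-10) = 5)
Q = 8 (Q = 3 + 5*1 = 3 + 5 = 8)
X(h, c) = 8*h² (X(h, c) = (-4*h*(-2))*h = (-(-8)*h)*h = (8*h)*h = 8*h²)
(28 - 43)*X(L, Q) = (28 - 43)*(8*(-3)²) = -120*9 = -15*72 = -1080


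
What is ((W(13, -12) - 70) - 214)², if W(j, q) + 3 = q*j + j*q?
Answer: 358801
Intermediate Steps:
W(j, q) = -3 + 2*j*q (W(j, q) = -3 + (q*j + j*q) = -3 + (j*q + j*q) = -3 + 2*j*q)
((W(13, -12) - 70) - 214)² = (((-3 + 2*13*(-12)) - 70) - 214)² = (((-3 - 312) - 70) - 214)² = ((-315 - 70) - 214)² = (-385 - 214)² = (-599)² = 358801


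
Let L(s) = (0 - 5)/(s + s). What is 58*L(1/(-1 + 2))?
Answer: -145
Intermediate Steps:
L(s) = -5/(2*s) (L(s) = -5*1/(2*s) = -5/(2*s))
58*L(1/(-1 + 2)) = 58*(-5/(2*(1/(-1 + 2)))) = 58*(-5/(2*(1/1))) = 58*(-5/2/1) = 58*(-5/2*1) = 58*(-5/2) = -145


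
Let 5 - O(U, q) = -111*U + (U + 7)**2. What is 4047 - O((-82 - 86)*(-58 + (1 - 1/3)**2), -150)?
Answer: 833059555/9 ≈ 9.2562e+7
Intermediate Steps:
O(U, q) = 5 - (7 + U)**2 + 111*U (O(U, q) = 5 - (-111*U + (U + 7)**2) = 5 - (-111*U + (7 + U)**2) = 5 - ((7 + U)**2 - 111*U) = 5 + (-(7 + U)**2 + 111*U) = 5 - (7 + U)**2 + 111*U)
4047 - O((-82 - 86)*(-58 + (1 - 1/3)**2), -150) = 4047 - (-44 - ((-82 - 86)*(-58 + (1 - 1/3)**2))**2 + 97*((-82 - 86)*(-58 + (1 - 1/3)**2))) = 4047 - (-44 - (-168*(-58 + (1 - 1*1/3)**2))**2 + 97*(-168*(-58 + (1 - 1*1/3)**2))) = 4047 - (-44 - (-168*(-58 + (1 - 1/3)**2))**2 + 97*(-168*(-58 + (1 - 1/3)**2))) = 4047 - (-44 - (-168*(-58 + (2/3)**2))**2 + 97*(-168*(-58 + (2/3)**2))) = 4047 - (-44 - (-168*(-58 + 4/9))**2 + 97*(-168*(-58 + 4/9))) = 4047 - (-44 - (-168*(-518/9))**2 + 97*(-168*(-518/9))) = 4047 - (-44 - (29008/3)**2 + 97*(29008/3)) = 4047 - (-44 - 1*841464064/9 + 2813776/3) = 4047 - (-44 - 841464064/9 + 2813776/3) = 4047 - 1*(-833023132/9) = 4047 + 833023132/9 = 833059555/9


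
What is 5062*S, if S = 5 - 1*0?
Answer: 25310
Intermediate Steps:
S = 5 (S = 5 + 0 = 5)
5062*S = 5062*5 = 25310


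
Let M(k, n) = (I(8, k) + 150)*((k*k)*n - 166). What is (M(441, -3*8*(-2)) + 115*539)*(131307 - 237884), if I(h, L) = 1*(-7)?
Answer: -142275587600487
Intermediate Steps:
I(h, L) = -7
M(k, n) = -23738 + 143*n*k² (M(k, n) = (-7 + 150)*((k*k)*n - 166) = 143*(k²*n - 166) = 143*(n*k² - 166) = 143*(-166 + n*k²) = -23738 + 143*n*k²)
(M(441, -3*8*(-2)) + 115*539)*(131307 - 237884) = ((-23738 + 143*(-3*8*(-2))*441²) + 115*539)*(131307 - 237884) = ((-23738 + 143*(-24*(-2))*194481) + 61985)*(-106577) = ((-23738 + 143*48*194481) + 61985)*(-106577) = ((-23738 + 1334917584) + 61985)*(-106577) = (1334893846 + 61985)*(-106577) = 1334955831*(-106577) = -142275587600487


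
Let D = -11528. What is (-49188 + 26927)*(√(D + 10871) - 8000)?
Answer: 178088000 - 66783*I*√73 ≈ 1.7809e+8 - 5.7059e+5*I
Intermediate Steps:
(-49188 + 26927)*(√(D + 10871) - 8000) = (-49188 + 26927)*(√(-11528 + 10871) - 8000) = -22261*(√(-657) - 8000) = -22261*(3*I*√73 - 8000) = -22261*(-8000 + 3*I*√73) = 178088000 - 66783*I*√73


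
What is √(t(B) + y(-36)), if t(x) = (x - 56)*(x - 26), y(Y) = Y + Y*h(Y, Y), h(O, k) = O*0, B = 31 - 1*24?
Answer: √895 ≈ 29.917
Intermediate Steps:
B = 7 (B = 31 - 24 = 7)
h(O, k) = 0
y(Y) = Y (y(Y) = Y + Y*0 = Y + 0 = Y)
t(x) = (-56 + x)*(-26 + x)
√(t(B) + y(-36)) = √((1456 + 7² - 82*7) - 36) = √((1456 + 49 - 574) - 36) = √(931 - 36) = √895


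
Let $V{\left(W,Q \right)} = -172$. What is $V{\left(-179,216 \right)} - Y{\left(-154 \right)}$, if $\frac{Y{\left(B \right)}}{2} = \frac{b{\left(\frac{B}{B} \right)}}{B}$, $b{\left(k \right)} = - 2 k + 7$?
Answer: $- \frac{13239}{77} \approx -171.94$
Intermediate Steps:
$b{\left(k \right)} = 7 - 2 k$
$Y{\left(B \right)} = \frac{10}{B}$ ($Y{\left(B \right)} = 2 \frac{7 - 2 \frac{B}{B}}{B} = 2 \frac{7 - 2}{B} = 2 \frac{5}{B} = \frac{10}{B}$)
$V{\left(-179,216 \right)} - Y{\left(-154 \right)} = -172 - \frac{10}{-154} = -172 - 10 \left(- \frac{1}{154}\right) = -172 - - \frac{5}{77} = -172 + \frac{5}{77} = - \frac{13239}{77}$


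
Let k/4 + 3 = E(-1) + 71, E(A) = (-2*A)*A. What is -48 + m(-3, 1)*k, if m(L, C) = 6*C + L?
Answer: 744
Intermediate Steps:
E(A) = -2*A²
m(L, C) = L + 6*C
k = 264 (k = -12 + 4*(-2*(-1)² + 71) = -12 + 4*(-2*1 + 71) = -12 + 4*(-2 + 71) = -12 + 4*69 = -12 + 276 = 264)
-48 + m(-3, 1)*k = -48 + (-3 + 6*1)*264 = -48 + (-3 + 6)*264 = -48 + 3*264 = -48 + 792 = 744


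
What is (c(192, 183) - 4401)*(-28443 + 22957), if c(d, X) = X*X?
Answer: -159576768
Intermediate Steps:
c(d, X) = X**2
(c(192, 183) - 4401)*(-28443 + 22957) = (183**2 - 4401)*(-28443 + 22957) = (33489 - 4401)*(-5486) = 29088*(-5486) = -159576768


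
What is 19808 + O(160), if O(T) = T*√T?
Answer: 19808 + 640*√10 ≈ 21832.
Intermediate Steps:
O(T) = T^(3/2)
19808 + O(160) = 19808 + 160^(3/2) = 19808 + 640*√10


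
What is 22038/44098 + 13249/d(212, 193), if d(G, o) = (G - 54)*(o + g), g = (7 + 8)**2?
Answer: 1019866037/1456204156 ≈ 0.70036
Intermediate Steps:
g = 225 (g = 15**2 = 225)
d(G, o) = (-54 + G)*(225 + o) (d(G, o) = (G - 54)*(o + 225) = (-54 + G)*(225 + o))
22038/44098 + 13249/d(212, 193) = 22038/44098 + 13249/(-12150 - 54*193 + 225*212 + 212*193) = 22038*(1/44098) + 13249/(-12150 - 10422 + 47700 + 40916) = 11019/22049 + 13249/66044 = 1019866037/1456204156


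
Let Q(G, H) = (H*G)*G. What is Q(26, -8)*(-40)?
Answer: 216320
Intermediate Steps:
Q(G, H) = H*G² (Q(G, H) = (G*H)*G = H*G²)
Q(26, -8)*(-40) = -8*26²*(-40) = -8*676*(-40) = -5408*(-40) = 216320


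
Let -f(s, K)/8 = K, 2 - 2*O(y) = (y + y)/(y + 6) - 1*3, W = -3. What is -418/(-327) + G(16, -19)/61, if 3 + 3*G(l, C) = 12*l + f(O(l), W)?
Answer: 48715/19947 ≈ 2.4422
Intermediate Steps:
O(y) = 5/2 - y/(6 + y) (O(y) = 1 - ((y + y)/(y + 6) - 1*3)/2 = 1 - ((2*y)/(6 + y) - 3)/2 = 1 - (2*y/(6 + y) - 3)/2 = 1 - (-3 + 2*y/(6 + y))/2 = 1 + (3/2 - y/(6 + y)) = 5/2 - y/(6 + y))
f(s, K) = -8*K
G(l, C) = 7 + 4*l (G(l, C) = -1 + (12*l - 8*(-3))/3 = -1 + (12*l + 24)/3 = -1 + (24 + 12*l)/3 = -1 + (8 + 4*l) = 7 + 4*l)
-418/(-327) + G(16, -19)/61 = -418/(-327) + (7 + 4*16)/61 = -418*(-1/327) + (7 + 64)*(1/61) = 418/327 + 71*(1/61) = 418/327 + 71/61 = 48715/19947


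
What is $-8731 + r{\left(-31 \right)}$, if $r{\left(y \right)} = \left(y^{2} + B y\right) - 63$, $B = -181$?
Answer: $-2222$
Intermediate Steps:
$r{\left(y \right)} = -63 + y^{2} - 181 y$ ($r{\left(y \right)} = \left(y^{2} - 181 y\right) - 63 = -63 + y^{2} - 181 y$)
$-8731 + r{\left(-31 \right)} = -8731 - \left(-5548 - 961\right) = -8731 + \left(-63 + 961 + 5611\right) = -8731 + 6509 = -2222$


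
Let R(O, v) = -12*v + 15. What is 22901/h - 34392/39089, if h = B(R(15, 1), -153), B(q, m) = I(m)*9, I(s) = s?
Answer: -942534973/53825553 ≈ -17.511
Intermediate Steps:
R(O, v) = 15 - 12*v
B(q, m) = 9*m (B(q, m) = m*9 = 9*m)
h = -1377 (h = 9*(-153) = -1377)
22901/h - 34392/39089 = 22901/(-1377) - 34392/39089 = 22901*(-1/1377) - 34392*1/39089 = -22901/1377 - 34392/39089 = -942534973/53825553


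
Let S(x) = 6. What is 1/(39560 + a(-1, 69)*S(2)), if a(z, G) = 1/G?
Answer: 23/909882 ≈ 2.5278e-5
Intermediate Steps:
1/(39560 + a(-1, 69)*S(2)) = 1/(39560 + 6/69) = 1/(39560 + (1/69)*6) = 1/(39560 + 2/23) = 1/(909882/23) = 23/909882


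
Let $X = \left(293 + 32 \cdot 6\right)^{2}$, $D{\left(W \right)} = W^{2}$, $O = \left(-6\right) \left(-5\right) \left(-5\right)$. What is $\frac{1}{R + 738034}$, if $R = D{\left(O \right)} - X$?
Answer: $\frac{1}{525309} \approx 1.9036 \cdot 10^{-6}$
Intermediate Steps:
$O = -150$ ($O = 30 \left(-5\right) = -150$)
$X = 235225$ ($X = \left(293 + 192\right)^{2} = 485^{2} = 235225$)
$R = -212725$ ($R = \left(-150\right)^{2} - 235225 = 22500 - 235225 = -212725$)
$\frac{1}{R + 738034} = \frac{1}{-212725 + 738034} = \frac{1}{525309}$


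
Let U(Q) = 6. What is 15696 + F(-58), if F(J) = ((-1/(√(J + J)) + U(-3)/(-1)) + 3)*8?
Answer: 15672 + 4*I*√29/29 ≈ 15672.0 + 0.74278*I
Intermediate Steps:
F(J) = -24 - 4*√2/√J (F(J) = ((-1/(√(J + J)) + 6/(-1)) + 3)*8 = ((-1/(√(2*J)) + 6*(-1)) + 3)*8 = ((-1/(√2*√J) - 6) + 3)*8 = ((-√2/(2*√J) - 6) + 3)*8 = ((-6 - √2/(2*√J)) + 3)*8 = (-3 - √2/(2*√J))*8 = -24 - 4*√2/√J)
15696 + F(-58) = 15696 + (-24 - 4*√2/√(-58)) = 15696 + (-24 - 4*√2*(-I*√58/58)) = 15696 + (-24 + 4*I*√29/29) = 15672 + 4*I*√29/29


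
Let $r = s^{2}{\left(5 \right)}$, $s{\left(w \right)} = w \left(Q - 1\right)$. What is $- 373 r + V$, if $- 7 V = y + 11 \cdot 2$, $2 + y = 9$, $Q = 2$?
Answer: $- \frac{65304}{7} \approx -9329.1$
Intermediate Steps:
$y = 7$ ($y = -2 + 9 = 7$)
$s{\left(w \right)} = w$ ($s{\left(w \right)} = w \left(2 - 1\right) = w 1 = w$)
$r = 25$ ($r = 5^{2} = 25$)
$V = - \frac{29}{7}$ ($V = - \frac{7 + 11 \cdot 2}{7} = - \frac{7 + 22}{7} = \left(- \frac{1}{7}\right) 29 = - \frac{29}{7} \approx -4.1429$)
$- 373 r + V = \left(-373\right) 25 - \frac{29}{7} = -9325 - \frac{29}{7} = - \frac{65304}{7}$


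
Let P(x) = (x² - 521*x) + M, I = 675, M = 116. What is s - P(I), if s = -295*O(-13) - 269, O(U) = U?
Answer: -100500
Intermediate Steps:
s = 3566 (s = -295*(-13) - 269 = 3835 - 269 = 3566)
P(x) = 116 + x² - 521*x (P(x) = (x² - 521*x) + 116 = 116 + x² - 521*x)
s - P(I) = 3566 - (116 + 675² - 521*675) = 3566 - (116 + 455625 - 351675) = 3566 - 1*104066 = 3566 - 104066 = -100500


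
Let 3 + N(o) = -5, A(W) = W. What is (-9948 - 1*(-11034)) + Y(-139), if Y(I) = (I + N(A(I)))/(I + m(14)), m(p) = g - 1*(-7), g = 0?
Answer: 47833/44 ≈ 1087.1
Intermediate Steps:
N(o) = -8 (N(o) = -3 - 5 = -8)
m(p) = 7 (m(p) = 0 - 1*(-7) = 0 + 7 = 7)
Y(I) = (-8 + I)/(7 + I) (Y(I) = (I - 8)/(I + 7) = (-8 + I)/(7 + I))
(-9948 - 1*(-11034)) + Y(-139) = (-9948 - 1*(-11034)) + (-8 - 139)/(7 - 139) = (-9948 + 11034) - 147/(-132) = 1086 - 1/132*(-147) = 1086 + 49/44 = 47833/44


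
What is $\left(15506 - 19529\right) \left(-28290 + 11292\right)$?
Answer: $68382954$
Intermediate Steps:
$\left(15506 - 19529\right) \left(-28290 + 11292\right) = \left(-4023\right) \left(-16998\right) = 68382954$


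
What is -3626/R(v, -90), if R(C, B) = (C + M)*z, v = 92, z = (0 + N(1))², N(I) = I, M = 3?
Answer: -3626/95 ≈ -38.168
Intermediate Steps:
z = 1 (z = (0 + 1)² = 1² = 1)
R(C, B) = 3 + C (R(C, B) = (C + 3)*1 = (3 + C)*1 = 3 + C)
-3626/R(v, -90) = -3626/(3 + 92) = -3626/95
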